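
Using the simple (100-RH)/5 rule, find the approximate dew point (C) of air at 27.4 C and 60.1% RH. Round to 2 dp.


Td = 27.4 - (100-60.1)/5 = 19.42 C

19.42 C


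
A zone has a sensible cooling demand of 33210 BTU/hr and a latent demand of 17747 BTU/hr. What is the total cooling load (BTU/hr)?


Qt = 33210 + 17747 = 50957 BTU/hr

50957 BTU/hr


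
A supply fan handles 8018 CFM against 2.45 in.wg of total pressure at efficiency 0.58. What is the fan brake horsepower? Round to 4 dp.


BHP = 8018 * 2.45 / (6356 * 0.58) = 5.3287 hp

5.3287 hp


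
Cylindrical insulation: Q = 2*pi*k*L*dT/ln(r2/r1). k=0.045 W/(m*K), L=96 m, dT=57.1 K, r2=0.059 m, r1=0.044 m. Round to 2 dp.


Q = 2*pi*0.045*96*57.1/ln(0.059/0.044) = 5283.44 W

5283.44 W


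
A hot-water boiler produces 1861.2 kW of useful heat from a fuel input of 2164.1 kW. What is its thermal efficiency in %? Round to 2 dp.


eta = (1861.2/2164.1)*100 = 86.00 %

86.00 %


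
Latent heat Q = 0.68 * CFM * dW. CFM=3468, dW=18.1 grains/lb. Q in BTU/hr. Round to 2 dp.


Q = 0.68 * 3468 * 18.1 = 42684.14 BTU/hr

42684.14 BTU/hr


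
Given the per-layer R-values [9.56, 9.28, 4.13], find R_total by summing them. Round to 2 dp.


R_total = 9.56 + 9.28 + 4.13 = 22.97

22.97


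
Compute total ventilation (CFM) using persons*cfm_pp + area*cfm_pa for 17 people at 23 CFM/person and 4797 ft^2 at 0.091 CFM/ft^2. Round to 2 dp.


Total = 17*23 + 4797*0.091 = 827.53 CFM

827.53 CFM


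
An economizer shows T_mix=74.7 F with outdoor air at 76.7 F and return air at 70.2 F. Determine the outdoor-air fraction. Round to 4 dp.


frac = (74.7 - 70.2) / (76.7 - 70.2) = 0.6923

0.6923


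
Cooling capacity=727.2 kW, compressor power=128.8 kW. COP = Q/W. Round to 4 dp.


COP = 727.2 / 128.8 = 5.6460

5.6460


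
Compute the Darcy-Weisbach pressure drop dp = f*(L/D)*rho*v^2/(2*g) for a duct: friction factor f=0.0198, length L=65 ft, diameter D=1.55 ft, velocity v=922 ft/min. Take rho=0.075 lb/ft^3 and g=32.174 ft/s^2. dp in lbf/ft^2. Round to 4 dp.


v_fps = 922/60 = 15.3667 ft/s
dp = 0.0198*(65/1.55)*0.075*15.3667^2/(2*32.174) = 0.2285 lbf/ft^2

0.2285 lbf/ft^2


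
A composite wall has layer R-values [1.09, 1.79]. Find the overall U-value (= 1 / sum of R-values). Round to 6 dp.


R_total = 1.09 + 1.79 = 2.88
U = 1/2.88 = 0.347222

0.347222


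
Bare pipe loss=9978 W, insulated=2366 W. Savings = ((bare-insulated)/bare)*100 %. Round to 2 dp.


Savings = ((9978-2366)/9978)*100 = 76.29 %

76.29 %


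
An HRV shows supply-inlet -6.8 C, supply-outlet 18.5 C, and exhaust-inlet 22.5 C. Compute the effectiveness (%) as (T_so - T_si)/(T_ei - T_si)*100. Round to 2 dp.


eff = (18.5-(-6.8))/(22.5-(-6.8))*100 = 86.35 %

86.35 %


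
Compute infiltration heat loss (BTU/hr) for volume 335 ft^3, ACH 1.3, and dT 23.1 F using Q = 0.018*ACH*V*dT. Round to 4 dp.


Q = 0.018 * 1.3 * 335 * 23.1 = 181.0809 BTU/hr

181.0809 BTU/hr


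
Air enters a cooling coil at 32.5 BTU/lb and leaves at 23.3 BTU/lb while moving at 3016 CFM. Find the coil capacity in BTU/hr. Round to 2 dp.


Q = 4.5 * 3016 * (32.5 - 23.3) = 124862.40 BTU/hr

124862.40 BTU/hr


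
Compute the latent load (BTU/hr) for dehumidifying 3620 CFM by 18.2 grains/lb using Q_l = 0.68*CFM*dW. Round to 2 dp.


Q = 0.68 * 3620 * 18.2 = 44801.12 BTU/hr

44801.12 BTU/hr


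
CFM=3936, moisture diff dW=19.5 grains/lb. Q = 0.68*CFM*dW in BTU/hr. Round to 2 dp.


Q = 0.68 * 3936 * 19.5 = 52191.36 BTU/hr

52191.36 BTU/hr


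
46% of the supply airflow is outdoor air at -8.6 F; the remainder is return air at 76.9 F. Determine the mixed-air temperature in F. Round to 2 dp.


T_mix = 0.46*(-8.6) + 0.54*76.9 = 37.57 F

37.57 F


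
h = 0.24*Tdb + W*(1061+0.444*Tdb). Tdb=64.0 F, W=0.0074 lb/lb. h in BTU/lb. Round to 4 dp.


h = 0.24*64.0 + 0.0074*(1061+0.444*64.0) = 23.4217 BTU/lb

23.4217 BTU/lb


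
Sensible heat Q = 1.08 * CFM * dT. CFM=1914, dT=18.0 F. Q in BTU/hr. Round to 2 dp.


Q = 1.08 * 1914 * 18.0 = 37208.16 BTU/hr

37208.16 BTU/hr


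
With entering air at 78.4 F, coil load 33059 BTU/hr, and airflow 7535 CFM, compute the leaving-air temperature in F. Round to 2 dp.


dT = 33059/(1.08*7535) = 4.0624
T_leave = 78.4 - 4.0624 = 74.34 F

74.34 F


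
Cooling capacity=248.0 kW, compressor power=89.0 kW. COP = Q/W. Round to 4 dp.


COP = 248.0 / 89.0 = 2.7865

2.7865


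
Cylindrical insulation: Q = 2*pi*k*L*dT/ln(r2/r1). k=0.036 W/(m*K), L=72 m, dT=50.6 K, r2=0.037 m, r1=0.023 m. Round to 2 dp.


Q = 2*pi*0.036*72*50.6/ln(0.037/0.023) = 1733.34 W

1733.34 W


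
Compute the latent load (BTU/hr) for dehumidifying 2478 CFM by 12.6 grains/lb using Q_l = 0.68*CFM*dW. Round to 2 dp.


Q = 0.68 * 2478 * 12.6 = 21231.50 BTU/hr

21231.50 BTU/hr


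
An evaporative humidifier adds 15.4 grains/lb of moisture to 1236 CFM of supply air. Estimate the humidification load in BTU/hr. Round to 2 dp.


Q = 0.68 * 1236 * 15.4 = 12943.39 BTU/hr

12943.39 BTU/hr


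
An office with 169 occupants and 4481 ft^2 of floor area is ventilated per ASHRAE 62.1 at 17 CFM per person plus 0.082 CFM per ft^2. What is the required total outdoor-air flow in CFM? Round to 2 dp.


Total = 169*17 + 4481*0.082 = 3240.44 CFM

3240.44 CFM


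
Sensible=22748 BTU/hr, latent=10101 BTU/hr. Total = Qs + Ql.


Qt = 22748 + 10101 = 32849 BTU/hr

32849 BTU/hr


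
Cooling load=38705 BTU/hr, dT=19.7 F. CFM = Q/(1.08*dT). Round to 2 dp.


CFM = 38705 / (1.08 * 19.7) = 1819.19

1819.19 CFM


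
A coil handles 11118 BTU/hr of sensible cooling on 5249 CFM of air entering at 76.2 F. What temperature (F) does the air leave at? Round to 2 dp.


dT = 11118/(1.08*5249) = 1.9612
T_leave = 76.2 - 1.9612 = 74.24 F

74.24 F


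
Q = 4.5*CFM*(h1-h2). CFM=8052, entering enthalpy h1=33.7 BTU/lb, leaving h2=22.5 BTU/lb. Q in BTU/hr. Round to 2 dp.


Q = 4.5 * 8052 * (33.7 - 22.5) = 405820.80 BTU/hr

405820.80 BTU/hr


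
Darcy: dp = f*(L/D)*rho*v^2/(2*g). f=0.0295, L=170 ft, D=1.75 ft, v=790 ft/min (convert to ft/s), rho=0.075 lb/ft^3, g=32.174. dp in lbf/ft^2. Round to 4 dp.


v_fps = 790/60 = 13.1667 ft/s
dp = 0.0295*(170/1.75)*0.075*13.1667^2/(2*32.174) = 0.5790 lbf/ft^2

0.5790 lbf/ft^2


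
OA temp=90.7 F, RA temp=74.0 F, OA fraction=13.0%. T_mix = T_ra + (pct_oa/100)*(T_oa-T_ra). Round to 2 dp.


T_mix = 74.0 + (13.0/100)*(90.7-74.0) = 76.17 F

76.17 F


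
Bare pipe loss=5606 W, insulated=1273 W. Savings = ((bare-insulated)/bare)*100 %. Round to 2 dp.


Savings = ((5606-1273)/5606)*100 = 77.29 %

77.29 %


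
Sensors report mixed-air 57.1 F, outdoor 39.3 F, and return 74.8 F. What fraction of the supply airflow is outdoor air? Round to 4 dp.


frac = (57.1 - 74.8) / (39.3 - 74.8) = 0.4986

0.4986


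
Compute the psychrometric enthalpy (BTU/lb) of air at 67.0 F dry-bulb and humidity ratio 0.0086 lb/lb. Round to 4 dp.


h = 0.24*67.0 + 0.0086*(1061+0.444*67.0) = 25.4604 BTU/lb

25.4604 BTU/lb


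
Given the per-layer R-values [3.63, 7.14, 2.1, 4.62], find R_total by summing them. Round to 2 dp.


R_total = 3.63 + 7.14 + 2.1 + 4.62 = 17.49

17.49


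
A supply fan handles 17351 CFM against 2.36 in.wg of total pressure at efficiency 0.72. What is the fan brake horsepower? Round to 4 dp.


BHP = 17351 * 2.36 / (6356 * 0.72) = 8.9479 hp

8.9479 hp


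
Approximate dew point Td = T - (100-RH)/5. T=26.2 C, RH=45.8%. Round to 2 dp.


Td = 26.2 - (100-45.8)/5 = 15.36 C

15.36 C


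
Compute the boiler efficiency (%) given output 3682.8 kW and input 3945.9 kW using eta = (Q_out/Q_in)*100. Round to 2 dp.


eta = (3682.8/3945.9)*100 = 93.33 %

93.33 %


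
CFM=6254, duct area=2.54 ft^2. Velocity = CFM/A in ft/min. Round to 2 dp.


V = 6254 / 2.54 = 2462.20 ft/min

2462.20 ft/min


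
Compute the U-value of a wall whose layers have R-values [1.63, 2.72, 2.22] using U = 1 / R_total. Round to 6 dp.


R_total = 1.63 + 2.72 + 2.22 = 6.57
U = 1/6.57 = 0.152207

0.152207


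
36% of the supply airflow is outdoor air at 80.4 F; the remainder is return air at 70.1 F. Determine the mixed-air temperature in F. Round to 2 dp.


T_mix = 0.36*80.4 + 0.64*70.1 = 73.81 F

73.81 F


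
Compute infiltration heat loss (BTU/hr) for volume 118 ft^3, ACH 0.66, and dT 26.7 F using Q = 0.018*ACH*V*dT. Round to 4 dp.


Q = 0.018 * 0.66 * 118 * 26.7 = 37.4291 BTU/hr

37.4291 BTU/hr


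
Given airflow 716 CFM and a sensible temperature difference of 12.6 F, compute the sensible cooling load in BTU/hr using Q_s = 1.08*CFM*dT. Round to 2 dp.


Q = 1.08 * 716 * 12.6 = 9743.33 BTU/hr

9743.33 BTU/hr


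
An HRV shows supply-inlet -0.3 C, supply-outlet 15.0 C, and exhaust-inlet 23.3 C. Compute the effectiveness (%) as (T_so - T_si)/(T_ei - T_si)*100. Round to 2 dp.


eff = (15.0-(-0.3))/(23.3-(-0.3))*100 = 64.83 %

64.83 %


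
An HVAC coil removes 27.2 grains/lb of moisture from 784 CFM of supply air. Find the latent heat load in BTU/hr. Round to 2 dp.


Q = 0.68 * 784 * 27.2 = 14500.86 BTU/hr

14500.86 BTU/hr


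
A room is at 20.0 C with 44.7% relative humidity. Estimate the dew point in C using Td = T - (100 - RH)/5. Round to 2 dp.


Td = 20.0 - (100-44.7)/5 = 8.94 C

8.94 C


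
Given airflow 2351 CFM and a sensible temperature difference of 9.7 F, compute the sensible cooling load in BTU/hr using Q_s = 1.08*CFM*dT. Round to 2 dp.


Q = 1.08 * 2351 * 9.7 = 24629.08 BTU/hr

24629.08 BTU/hr


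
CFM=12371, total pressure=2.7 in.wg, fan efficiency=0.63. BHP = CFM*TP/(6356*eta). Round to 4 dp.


BHP = 12371 * 2.7 / (6356 * 0.63) = 8.3415 hp

8.3415 hp


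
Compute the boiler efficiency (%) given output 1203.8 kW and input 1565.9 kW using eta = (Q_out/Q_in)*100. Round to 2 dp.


eta = (1203.8/1565.9)*100 = 76.88 %

76.88 %


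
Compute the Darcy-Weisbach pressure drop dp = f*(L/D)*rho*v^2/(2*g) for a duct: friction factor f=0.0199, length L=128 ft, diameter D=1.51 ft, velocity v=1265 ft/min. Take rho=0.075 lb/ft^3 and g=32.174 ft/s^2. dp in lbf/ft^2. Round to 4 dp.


v_fps = 1265/60 = 21.0833 ft/s
dp = 0.0199*(128/1.51)*0.075*21.0833^2/(2*32.174) = 0.8740 lbf/ft^2

0.8740 lbf/ft^2


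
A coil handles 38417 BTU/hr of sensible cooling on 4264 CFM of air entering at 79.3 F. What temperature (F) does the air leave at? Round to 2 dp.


dT = 38417/(1.08*4264) = 8.3422
T_leave = 79.3 - 8.3422 = 70.96 F

70.96 F


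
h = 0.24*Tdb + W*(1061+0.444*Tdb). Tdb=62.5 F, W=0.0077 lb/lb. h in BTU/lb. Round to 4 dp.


h = 0.24*62.5 + 0.0077*(1061+0.444*62.5) = 23.3834 BTU/lb

23.3834 BTU/lb


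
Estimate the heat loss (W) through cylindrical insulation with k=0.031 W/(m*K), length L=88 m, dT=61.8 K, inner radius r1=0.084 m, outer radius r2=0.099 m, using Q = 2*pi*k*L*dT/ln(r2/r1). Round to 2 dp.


Q = 2*pi*0.031*88*61.8/ln(0.099/0.084) = 6447.14 W

6447.14 W


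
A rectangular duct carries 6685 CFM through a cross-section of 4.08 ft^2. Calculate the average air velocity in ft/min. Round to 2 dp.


V = 6685 / 4.08 = 1638.48 ft/min

1638.48 ft/min


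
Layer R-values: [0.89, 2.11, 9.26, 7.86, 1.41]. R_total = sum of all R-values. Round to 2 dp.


R_total = 0.89 + 2.11 + 9.26 + 7.86 + 1.41 = 21.53

21.53


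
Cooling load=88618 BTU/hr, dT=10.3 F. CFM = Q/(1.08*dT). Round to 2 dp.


CFM = 88618 / (1.08 * 10.3) = 7966.38

7966.38 CFM


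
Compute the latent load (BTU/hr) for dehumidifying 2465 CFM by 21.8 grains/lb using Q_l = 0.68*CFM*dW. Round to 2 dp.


Q = 0.68 * 2465 * 21.8 = 36541.16 BTU/hr

36541.16 BTU/hr


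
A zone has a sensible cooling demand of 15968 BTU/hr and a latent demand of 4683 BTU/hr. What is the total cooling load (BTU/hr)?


Qt = 15968 + 4683 = 20651 BTU/hr

20651 BTU/hr


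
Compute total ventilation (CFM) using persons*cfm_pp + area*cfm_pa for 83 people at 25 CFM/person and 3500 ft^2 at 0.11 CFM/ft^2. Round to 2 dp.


Total = 83*25 + 3500*0.11 = 2460.00 CFM

2460.00 CFM


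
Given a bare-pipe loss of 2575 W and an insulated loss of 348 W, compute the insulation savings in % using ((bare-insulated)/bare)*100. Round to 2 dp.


Savings = ((2575-348)/2575)*100 = 86.49 %

86.49 %


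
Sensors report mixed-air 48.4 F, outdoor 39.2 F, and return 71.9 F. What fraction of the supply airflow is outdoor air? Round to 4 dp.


frac = (48.4 - 71.9) / (39.2 - 71.9) = 0.7187

0.7187


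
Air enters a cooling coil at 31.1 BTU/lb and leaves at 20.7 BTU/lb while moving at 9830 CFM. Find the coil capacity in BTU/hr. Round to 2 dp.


Q = 4.5 * 9830 * (31.1 - 20.7) = 460044.00 BTU/hr

460044.00 BTU/hr


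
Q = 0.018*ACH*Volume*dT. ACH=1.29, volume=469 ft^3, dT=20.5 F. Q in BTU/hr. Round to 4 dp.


Q = 0.018 * 1.29 * 469 * 20.5 = 223.2487 BTU/hr

223.2487 BTU/hr


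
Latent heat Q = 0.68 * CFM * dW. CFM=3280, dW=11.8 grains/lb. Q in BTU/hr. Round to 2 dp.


Q = 0.68 * 3280 * 11.8 = 26318.72 BTU/hr

26318.72 BTU/hr


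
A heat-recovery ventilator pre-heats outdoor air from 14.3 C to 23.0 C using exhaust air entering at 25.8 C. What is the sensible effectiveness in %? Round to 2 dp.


eff = (23.0-14.3)/(25.8-14.3)*100 = 75.65 %

75.65 %


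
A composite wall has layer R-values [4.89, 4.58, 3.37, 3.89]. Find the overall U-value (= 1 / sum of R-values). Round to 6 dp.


R_total = 4.89 + 4.58 + 3.37 + 3.89 = 16.73
U = 1/16.73 = 0.059773

0.059773


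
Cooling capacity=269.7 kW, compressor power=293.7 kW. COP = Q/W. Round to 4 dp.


COP = 269.7 / 293.7 = 0.9183

0.9183


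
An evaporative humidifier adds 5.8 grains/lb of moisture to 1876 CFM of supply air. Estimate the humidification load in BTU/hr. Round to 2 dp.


Q = 0.68 * 1876 * 5.8 = 7398.94 BTU/hr

7398.94 BTU/hr


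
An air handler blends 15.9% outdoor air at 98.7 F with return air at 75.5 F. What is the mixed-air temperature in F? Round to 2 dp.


T_mix = 75.5 + (15.9/100)*(98.7-75.5) = 79.19 F

79.19 F


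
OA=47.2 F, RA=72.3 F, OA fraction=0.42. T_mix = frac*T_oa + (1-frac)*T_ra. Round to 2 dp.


T_mix = 0.42*47.2 + 0.58*72.3 = 61.76 F

61.76 F


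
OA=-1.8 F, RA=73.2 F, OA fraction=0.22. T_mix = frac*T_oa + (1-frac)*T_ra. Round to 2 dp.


T_mix = 0.22*(-1.8) + 0.78*73.2 = 56.70 F

56.70 F


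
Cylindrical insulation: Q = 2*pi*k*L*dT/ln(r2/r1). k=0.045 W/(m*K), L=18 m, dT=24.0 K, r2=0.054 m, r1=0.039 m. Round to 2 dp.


Q = 2*pi*0.045*18*24.0/ln(0.054/0.039) = 375.34 W

375.34 W


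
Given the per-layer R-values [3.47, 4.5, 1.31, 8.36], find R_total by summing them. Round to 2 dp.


R_total = 3.47 + 4.5 + 1.31 + 8.36 = 17.64

17.64


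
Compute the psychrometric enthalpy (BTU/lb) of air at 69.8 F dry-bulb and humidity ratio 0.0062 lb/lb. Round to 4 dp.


h = 0.24*69.8 + 0.0062*(1061+0.444*69.8) = 23.5223 BTU/lb

23.5223 BTU/lb


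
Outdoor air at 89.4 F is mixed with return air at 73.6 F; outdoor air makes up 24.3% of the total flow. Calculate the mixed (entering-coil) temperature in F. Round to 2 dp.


T_mix = 73.6 + (24.3/100)*(89.4-73.6) = 77.44 F

77.44 F


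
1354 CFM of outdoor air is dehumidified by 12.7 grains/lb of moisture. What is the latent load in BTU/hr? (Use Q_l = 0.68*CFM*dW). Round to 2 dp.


Q = 0.68 * 1354 * 12.7 = 11693.14 BTU/hr

11693.14 BTU/hr


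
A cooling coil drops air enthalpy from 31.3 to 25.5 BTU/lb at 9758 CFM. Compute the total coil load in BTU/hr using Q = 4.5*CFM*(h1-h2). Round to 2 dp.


Q = 4.5 * 9758 * (31.3 - 25.5) = 254683.80 BTU/hr

254683.80 BTU/hr


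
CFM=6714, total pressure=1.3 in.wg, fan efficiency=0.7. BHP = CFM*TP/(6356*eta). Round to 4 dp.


BHP = 6714 * 1.3 / (6356 * 0.7) = 1.9617 hp

1.9617 hp


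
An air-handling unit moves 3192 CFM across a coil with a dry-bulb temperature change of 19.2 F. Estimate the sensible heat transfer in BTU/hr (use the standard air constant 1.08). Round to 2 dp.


Q = 1.08 * 3192 * 19.2 = 66189.31 BTU/hr

66189.31 BTU/hr


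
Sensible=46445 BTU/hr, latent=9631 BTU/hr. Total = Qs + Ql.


Qt = 46445 + 9631 = 56076 BTU/hr

56076 BTU/hr


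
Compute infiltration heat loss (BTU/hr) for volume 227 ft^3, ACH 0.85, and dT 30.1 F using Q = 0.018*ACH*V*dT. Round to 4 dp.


Q = 0.018 * 0.85 * 227 * 30.1 = 104.5403 BTU/hr

104.5403 BTU/hr


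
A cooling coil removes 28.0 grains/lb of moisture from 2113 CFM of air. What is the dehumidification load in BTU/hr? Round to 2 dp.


Q = 0.68 * 2113 * 28.0 = 40231.52 BTU/hr

40231.52 BTU/hr


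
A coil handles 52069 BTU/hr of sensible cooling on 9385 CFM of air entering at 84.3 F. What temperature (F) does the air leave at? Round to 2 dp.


dT = 52069/(1.08*9385) = 5.1371
T_leave = 84.3 - 5.1371 = 79.16 F

79.16 F


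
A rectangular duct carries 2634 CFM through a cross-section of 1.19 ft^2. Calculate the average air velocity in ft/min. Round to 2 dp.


V = 2634 / 1.19 = 2213.45 ft/min

2213.45 ft/min


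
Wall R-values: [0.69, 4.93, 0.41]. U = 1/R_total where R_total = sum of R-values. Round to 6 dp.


R_total = 0.69 + 4.93 + 0.41 = 6.03
U = 1/6.03 = 0.165837

0.165837


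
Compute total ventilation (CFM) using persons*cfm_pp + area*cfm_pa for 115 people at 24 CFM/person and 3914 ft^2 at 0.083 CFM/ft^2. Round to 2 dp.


Total = 115*24 + 3914*0.083 = 3084.86 CFM

3084.86 CFM


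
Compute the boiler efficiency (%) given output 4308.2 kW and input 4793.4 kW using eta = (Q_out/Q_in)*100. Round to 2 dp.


eta = (4308.2/4793.4)*100 = 89.88 %

89.88 %


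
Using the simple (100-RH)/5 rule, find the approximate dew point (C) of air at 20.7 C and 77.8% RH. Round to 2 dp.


Td = 20.7 - (100-77.8)/5 = 16.26 C

16.26 C


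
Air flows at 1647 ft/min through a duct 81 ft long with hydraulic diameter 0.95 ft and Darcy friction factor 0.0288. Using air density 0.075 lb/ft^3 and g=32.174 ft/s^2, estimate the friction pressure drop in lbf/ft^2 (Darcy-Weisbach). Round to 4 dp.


v_fps = 1647/60 = 27.45 ft/s
dp = 0.0288*(81/0.95)*0.075*27.45^2/(2*32.174) = 2.1566 lbf/ft^2

2.1566 lbf/ft^2


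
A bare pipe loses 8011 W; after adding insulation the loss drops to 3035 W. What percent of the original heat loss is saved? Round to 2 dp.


Savings = ((8011-3035)/8011)*100 = 62.11 %

62.11 %


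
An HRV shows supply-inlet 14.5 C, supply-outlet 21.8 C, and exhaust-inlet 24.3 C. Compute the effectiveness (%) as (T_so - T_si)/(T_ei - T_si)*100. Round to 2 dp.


eff = (21.8-14.5)/(24.3-14.5)*100 = 74.49 %

74.49 %


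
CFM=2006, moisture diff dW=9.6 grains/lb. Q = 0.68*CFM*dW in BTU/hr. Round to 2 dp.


Q = 0.68 * 2006 * 9.6 = 13095.17 BTU/hr

13095.17 BTU/hr


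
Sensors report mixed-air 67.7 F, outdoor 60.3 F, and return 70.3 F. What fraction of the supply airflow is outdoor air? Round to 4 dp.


frac = (67.7 - 70.3) / (60.3 - 70.3) = 0.2600

0.2600


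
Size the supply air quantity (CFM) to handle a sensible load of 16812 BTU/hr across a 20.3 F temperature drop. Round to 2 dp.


CFM = 16812 / (1.08 * 20.3) = 766.83

766.83 CFM


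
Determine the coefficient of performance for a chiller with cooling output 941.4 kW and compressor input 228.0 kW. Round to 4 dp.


COP = 941.4 / 228.0 = 4.1289

4.1289


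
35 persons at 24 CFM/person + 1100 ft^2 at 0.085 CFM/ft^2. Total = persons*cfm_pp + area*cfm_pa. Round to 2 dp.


Total = 35*24 + 1100*0.085 = 933.50 CFM

933.50 CFM


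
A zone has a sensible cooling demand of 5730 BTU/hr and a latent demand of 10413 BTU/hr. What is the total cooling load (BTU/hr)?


Qt = 5730 + 10413 = 16143 BTU/hr

16143 BTU/hr


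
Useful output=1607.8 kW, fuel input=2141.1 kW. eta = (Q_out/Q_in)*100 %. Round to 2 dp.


eta = (1607.8/2141.1)*100 = 75.09 %

75.09 %


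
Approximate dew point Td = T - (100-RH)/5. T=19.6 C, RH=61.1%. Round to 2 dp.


Td = 19.6 - (100-61.1)/5 = 11.82 C

11.82 C


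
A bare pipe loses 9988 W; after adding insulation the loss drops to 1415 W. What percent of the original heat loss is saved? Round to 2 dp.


Savings = ((9988-1415)/9988)*100 = 85.83 %

85.83 %


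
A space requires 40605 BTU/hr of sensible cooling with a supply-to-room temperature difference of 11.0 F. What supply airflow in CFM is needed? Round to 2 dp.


CFM = 40605 / (1.08 * 11.0) = 3417.93

3417.93 CFM


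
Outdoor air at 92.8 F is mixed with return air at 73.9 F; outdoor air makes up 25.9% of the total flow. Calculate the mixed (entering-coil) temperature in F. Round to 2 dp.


T_mix = 73.9 + (25.9/100)*(92.8-73.9) = 78.80 F

78.80 F


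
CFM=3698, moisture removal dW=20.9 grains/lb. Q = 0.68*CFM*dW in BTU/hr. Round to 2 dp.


Q = 0.68 * 3698 * 20.9 = 52555.98 BTU/hr

52555.98 BTU/hr


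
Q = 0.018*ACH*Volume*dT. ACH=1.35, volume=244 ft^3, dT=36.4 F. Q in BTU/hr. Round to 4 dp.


Q = 0.018 * 1.35 * 244 * 36.4 = 215.8229 BTU/hr

215.8229 BTU/hr


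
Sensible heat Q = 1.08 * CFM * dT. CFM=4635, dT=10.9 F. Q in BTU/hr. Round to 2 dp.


Q = 1.08 * 4635 * 10.9 = 54563.22 BTU/hr

54563.22 BTU/hr


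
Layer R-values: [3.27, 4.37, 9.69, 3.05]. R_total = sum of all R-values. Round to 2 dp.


R_total = 3.27 + 4.37 + 9.69 + 3.05 = 20.38

20.38


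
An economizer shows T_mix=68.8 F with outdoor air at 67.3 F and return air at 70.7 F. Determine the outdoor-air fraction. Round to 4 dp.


frac = (68.8 - 70.7) / (67.3 - 70.7) = 0.5588

0.5588


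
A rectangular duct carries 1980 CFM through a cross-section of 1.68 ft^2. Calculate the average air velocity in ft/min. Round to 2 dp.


V = 1980 / 1.68 = 1178.57 ft/min

1178.57 ft/min


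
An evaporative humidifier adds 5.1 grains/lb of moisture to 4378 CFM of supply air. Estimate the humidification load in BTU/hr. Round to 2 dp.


Q = 0.68 * 4378 * 5.1 = 15182.90 BTU/hr

15182.90 BTU/hr


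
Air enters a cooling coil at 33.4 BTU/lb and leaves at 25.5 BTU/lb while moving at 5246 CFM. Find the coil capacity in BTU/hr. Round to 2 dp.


Q = 4.5 * 5246 * (33.4 - 25.5) = 186495.30 BTU/hr

186495.30 BTU/hr


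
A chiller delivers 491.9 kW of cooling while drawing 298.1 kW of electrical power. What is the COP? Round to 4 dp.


COP = 491.9 / 298.1 = 1.6501

1.6501


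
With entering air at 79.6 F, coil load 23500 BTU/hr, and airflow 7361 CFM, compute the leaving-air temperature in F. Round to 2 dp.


dT = 23500/(1.08*7361) = 2.9560
T_leave = 79.6 - 2.9560 = 76.64 F

76.64 F


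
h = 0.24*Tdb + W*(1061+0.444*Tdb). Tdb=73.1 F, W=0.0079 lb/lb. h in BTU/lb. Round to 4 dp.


h = 0.24*73.1 + 0.0079*(1061+0.444*73.1) = 26.1823 BTU/lb

26.1823 BTU/lb


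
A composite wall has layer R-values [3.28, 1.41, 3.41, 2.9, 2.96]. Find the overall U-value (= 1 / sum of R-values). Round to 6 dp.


R_total = 3.28 + 1.41 + 3.41 + 2.9 + 2.96 = 13.96
U = 1/13.96 = 0.071633

0.071633


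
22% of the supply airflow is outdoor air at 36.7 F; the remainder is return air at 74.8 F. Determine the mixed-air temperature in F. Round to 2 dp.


T_mix = 0.22*36.7 + 0.78*74.8 = 66.42 F

66.42 F


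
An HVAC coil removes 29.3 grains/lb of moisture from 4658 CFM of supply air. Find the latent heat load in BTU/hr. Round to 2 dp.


Q = 0.68 * 4658 * 29.3 = 92805.99 BTU/hr

92805.99 BTU/hr


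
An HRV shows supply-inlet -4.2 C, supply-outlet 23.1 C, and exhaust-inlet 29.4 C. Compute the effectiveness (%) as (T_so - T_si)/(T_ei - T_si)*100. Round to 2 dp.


eff = (23.1-(-4.2))/(29.4-(-4.2))*100 = 81.25 %

81.25 %


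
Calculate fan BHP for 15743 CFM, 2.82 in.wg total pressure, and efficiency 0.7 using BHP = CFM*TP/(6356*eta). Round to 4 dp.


BHP = 15743 * 2.82 / (6356 * 0.7) = 9.9783 hp

9.9783 hp


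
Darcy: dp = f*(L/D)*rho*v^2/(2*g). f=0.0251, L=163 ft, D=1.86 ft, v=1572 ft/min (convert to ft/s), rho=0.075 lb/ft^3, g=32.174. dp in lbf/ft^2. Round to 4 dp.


v_fps = 1572/60 = 26.2 ft/s
dp = 0.0251*(163/1.86)*0.075*26.2^2/(2*32.174) = 1.7599 lbf/ft^2

1.7599 lbf/ft^2


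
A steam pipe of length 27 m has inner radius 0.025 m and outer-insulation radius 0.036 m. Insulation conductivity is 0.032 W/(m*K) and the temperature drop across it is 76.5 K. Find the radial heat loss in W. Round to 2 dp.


Q = 2*pi*0.032*27*76.5/ln(0.036/0.025) = 1138.90 W

1138.90 W


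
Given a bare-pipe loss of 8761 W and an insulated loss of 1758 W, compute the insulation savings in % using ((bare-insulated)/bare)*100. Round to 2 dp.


Savings = ((8761-1758)/8761)*100 = 79.93 %

79.93 %


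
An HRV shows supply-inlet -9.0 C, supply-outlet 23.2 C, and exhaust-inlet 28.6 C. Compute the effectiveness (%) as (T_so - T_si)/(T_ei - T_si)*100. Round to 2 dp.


eff = (23.2-(-9.0))/(28.6-(-9.0))*100 = 85.64 %

85.64 %


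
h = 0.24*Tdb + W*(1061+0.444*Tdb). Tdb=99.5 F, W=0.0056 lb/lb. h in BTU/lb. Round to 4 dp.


h = 0.24*99.5 + 0.0056*(1061+0.444*99.5) = 30.0690 BTU/lb

30.0690 BTU/lb


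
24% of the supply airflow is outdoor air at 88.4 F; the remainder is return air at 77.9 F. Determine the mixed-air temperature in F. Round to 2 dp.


T_mix = 0.24*88.4 + 0.76*77.9 = 80.42 F

80.42 F


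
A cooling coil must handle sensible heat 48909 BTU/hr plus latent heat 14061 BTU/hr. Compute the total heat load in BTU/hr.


Qt = 48909 + 14061 = 62970 BTU/hr

62970 BTU/hr


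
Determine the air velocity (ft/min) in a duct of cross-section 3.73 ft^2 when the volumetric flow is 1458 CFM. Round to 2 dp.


V = 1458 / 3.73 = 390.88 ft/min

390.88 ft/min


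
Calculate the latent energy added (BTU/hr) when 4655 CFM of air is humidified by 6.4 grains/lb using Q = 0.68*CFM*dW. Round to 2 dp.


Q = 0.68 * 4655 * 6.4 = 20258.56 BTU/hr

20258.56 BTU/hr


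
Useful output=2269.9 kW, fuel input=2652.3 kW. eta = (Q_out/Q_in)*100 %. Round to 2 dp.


eta = (2269.9/2652.3)*100 = 85.58 %

85.58 %


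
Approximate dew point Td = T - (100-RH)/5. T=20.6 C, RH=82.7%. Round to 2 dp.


Td = 20.6 - (100-82.7)/5 = 17.14 C

17.14 C


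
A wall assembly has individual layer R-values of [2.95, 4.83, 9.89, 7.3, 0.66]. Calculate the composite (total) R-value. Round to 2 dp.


R_total = 2.95 + 4.83 + 9.89 + 7.3 + 0.66 = 25.63

25.63


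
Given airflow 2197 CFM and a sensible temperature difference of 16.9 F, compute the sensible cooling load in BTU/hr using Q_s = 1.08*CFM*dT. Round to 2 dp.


Q = 1.08 * 2197 * 16.9 = 40099.64 BTU/hr

40099.64 BTU/hr


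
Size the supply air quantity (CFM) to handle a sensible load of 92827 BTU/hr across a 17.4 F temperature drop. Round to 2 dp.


CFM = 92827 / (1.08 * 17.4) = 4939.71

4939.71 CFM


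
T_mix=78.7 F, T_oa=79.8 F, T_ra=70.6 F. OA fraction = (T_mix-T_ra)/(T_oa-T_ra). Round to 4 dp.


frac = (78.7 - 70.6) / (79.8 - 70.6) = 0.8804

0.8804


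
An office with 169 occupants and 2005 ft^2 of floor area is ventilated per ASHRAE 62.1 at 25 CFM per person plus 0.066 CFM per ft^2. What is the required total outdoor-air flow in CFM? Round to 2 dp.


Total = 169*25 + 2005*0.066 = 4357.33 CFM

4357.33 CFM


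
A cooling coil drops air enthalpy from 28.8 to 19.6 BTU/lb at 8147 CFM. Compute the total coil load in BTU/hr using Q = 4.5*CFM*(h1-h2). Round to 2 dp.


Q = 4.5 * 8147 * (28.8 - 19.6) = 337285.80 BTU/hr

337285.80 BTU/hr


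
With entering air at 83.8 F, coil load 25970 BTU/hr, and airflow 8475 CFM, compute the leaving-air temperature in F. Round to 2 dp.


dT = 25970/(1.08*8475) = 2.8373
T_leave = 83.8 - 2.8373 = 80.96 F

80.96 F


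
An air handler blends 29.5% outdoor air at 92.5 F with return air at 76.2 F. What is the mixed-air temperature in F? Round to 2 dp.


T_mix = 76.2 + (29.5/100)*(92.5-76.2) = 81.01 F

81.01 F


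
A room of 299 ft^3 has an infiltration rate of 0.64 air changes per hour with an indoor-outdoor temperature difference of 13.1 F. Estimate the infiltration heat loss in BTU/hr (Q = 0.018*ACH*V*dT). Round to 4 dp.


Q = 0.018 * 0.64 * 299 * 13.1 = 45.1227 BTU/hr

45.1227 BTU/hr


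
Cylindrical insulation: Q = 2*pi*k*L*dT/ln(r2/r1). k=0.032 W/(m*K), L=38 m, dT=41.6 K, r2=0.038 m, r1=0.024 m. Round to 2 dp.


Q = 2*pi*0.032*38*41.6/ln(0.038/0.024) = 691.66 W

691.66 W


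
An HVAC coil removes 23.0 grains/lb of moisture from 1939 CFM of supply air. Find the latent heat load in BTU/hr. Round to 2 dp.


Q = 0.68 * 1939 * 23.0 = 30325.96 BTU/hr

30325.96 BTU/hr


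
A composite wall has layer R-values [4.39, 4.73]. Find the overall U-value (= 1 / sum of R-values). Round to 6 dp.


R_total = 4.39 + 4.73 = 9.12
U = 1/9.12 = 0.109649

0.109649


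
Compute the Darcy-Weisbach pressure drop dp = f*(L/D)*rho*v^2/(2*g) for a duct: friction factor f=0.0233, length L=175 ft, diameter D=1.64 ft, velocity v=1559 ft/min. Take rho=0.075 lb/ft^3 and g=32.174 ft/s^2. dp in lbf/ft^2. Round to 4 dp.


v_fps = 1559/60 = 25.9833 ft/s
dp = 0.0233*(175/1.64)*0.075*25.9833^2/(2*32.174) = 1.9564 lbf/ft^2

1.9564 lbf/ft^2


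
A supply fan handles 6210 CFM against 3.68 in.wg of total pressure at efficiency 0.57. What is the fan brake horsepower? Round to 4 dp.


BHP = 6210 * 3.68 / (6356 * 0.57) = 6.3078 hp

6.3078 hp


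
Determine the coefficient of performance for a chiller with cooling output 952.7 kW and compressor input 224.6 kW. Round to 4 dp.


COP = 952.7 / 224.6 = 4.2418

4.2418


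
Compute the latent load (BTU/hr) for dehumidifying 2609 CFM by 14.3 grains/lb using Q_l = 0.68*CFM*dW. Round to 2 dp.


Q = 0.68 * 2609 * 14.3 = 25369.92 BTU/hr

25369.92 BTU/hr


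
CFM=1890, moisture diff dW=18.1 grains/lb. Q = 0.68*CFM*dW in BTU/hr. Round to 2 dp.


Q = 0.68 * 1890 * 18.1 = 23262.12 BTU/hr

23262.12 BTU/hr


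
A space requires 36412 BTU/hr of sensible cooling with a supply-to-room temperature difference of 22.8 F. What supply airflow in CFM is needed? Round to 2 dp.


CFM = 36412 / (1.08 * 22.8) = 1478.72

1478.72 CFM


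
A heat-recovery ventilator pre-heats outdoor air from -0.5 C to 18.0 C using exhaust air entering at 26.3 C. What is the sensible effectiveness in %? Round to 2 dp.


eff = (18.0-(-0.5))/(26.3-(-0.5))*100 = 69.03 %

69.03 %


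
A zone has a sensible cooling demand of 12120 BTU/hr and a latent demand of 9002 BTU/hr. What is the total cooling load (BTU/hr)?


Qt = 12120 + 9002 = 21122 BTU/hr

21122 BTU/hr


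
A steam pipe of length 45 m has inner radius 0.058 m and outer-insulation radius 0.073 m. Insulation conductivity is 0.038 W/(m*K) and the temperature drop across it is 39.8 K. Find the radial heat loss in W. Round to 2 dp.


Q = 2*pi*0.038*45*39.8/ln(0.073/0.058) = 1859.09 W

1859.09 W


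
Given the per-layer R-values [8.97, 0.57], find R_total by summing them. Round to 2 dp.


R_total = 8.97 + 0.57 = 9.54

9.54


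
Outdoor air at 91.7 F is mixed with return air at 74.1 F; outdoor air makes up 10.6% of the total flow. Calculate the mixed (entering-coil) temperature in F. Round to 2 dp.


T_mix = 74.1 + (10.6/100)*(91.7-74.1) = 75.97 F

75.97 F


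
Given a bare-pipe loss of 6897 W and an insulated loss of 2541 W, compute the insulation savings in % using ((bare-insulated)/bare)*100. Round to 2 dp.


Savings = ((6897-2541)/6897)*100 = 63.16 %

63.16 %


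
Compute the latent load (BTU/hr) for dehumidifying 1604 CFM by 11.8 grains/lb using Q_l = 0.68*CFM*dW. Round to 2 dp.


Q = 0.68 * 1604 * 11.8 = 12870.50 BTU/hr

12870.50 BTU/hr


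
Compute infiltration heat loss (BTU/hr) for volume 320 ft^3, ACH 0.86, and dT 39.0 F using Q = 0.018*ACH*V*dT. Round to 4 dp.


Q = 0.018 * 0.86 * 320 * 39.0 = 193.1904 BTU/hr

193.1904 BTU/hr


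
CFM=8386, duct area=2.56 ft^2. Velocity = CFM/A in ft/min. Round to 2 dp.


V = 8386 / 2.56 = 3275.78 ft/min

3275.78 ft/min


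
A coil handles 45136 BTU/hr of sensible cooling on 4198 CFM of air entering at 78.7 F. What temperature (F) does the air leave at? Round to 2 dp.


dT = 45136/(1.08*4198) = 9.9554
T_leave = 78.7 - 9.9554 = 68.74 F

68.74 F


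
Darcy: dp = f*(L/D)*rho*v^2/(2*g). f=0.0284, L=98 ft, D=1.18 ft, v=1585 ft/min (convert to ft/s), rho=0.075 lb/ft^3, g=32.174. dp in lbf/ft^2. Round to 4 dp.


v_fps = 1585/60 = 26.4167 ft/s
dp = 0.0284*(98/1.18)*0.075*26.4167^2/(2*32.174) = 1.9184 lbf/ft^2

1.9184 lbf/ft^2


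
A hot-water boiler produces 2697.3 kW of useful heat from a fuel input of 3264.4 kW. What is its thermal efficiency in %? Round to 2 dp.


eta = (2697.3/3264.4)*100 = 82.63 %

82.63 %


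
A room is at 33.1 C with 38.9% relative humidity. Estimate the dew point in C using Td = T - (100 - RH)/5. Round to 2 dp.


Td = 33.1 - (100-38.9)/5 = 20.88 C

20.88 C


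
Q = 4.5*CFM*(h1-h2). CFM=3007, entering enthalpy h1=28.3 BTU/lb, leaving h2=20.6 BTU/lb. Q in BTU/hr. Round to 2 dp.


Q = 4.5 * 3007 * (28.3 - 20.6) = 104192.55 BTU/hr

104192.55 BTU/hr


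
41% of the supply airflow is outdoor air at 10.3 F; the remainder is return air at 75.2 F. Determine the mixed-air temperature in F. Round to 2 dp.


T_mix = 0.41*10.3 + 0.59*75.2 = 48.59 F

48.59 F


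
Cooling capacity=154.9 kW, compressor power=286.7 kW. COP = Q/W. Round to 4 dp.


COP = 154.9 / 286.7 = 0.5403

0.5403


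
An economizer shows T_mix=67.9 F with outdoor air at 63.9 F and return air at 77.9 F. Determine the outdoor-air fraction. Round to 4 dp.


frac = (67.9 - 77.9) / (63.9 - 77.9) = 0.7143

0.7143


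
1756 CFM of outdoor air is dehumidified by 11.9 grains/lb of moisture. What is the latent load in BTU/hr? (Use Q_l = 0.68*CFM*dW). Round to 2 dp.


Q = 0.68 * 1756 * 11.9 = 14209.55 BTU/hr

14209.55 BTU/hr


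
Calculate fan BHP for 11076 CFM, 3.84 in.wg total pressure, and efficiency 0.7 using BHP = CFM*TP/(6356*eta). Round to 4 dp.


BHP = 11076 * 3.84 / (6356 * 0.7) = 9.5594 hp

9.5594 hp


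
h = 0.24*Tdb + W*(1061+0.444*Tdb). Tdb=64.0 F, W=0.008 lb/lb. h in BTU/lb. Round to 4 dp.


h = 0.24*64.0 + 0.008*(1061+0.444*64.0) = 24.0753 BTU/lb

24.0753 BTU/lb


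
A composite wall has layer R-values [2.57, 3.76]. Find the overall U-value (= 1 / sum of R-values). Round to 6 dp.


R_total = 2.57 + 3.76 = 6.33
U = 1/6.33 = 0.157978

0.157978


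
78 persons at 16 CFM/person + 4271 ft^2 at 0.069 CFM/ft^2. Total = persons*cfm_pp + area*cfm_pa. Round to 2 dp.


Total = 78*16 + 4271*0.069 = 1542.70 CFM

1542.70 CFM


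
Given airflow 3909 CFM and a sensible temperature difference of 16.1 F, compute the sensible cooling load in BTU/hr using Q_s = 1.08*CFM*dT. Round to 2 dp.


Q = 1.08 * 3909 * 16.1 = 67969.69 BTU/hr

67969.69 BTU/hr


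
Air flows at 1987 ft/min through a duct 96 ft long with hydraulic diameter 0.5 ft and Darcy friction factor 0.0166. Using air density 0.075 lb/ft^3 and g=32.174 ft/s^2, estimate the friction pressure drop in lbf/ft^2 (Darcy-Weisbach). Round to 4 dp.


v_fps = 1987/60 = 33.1167 ft/s
dp = 0.0166*(96/0.5)*0.075*33.1167^2/(2*32.174) = 4.0741 lbf/ft^2

4.0741 lbf/ft^2


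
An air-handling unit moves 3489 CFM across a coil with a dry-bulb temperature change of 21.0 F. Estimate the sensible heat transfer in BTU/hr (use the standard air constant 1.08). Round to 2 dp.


Q = 1.08 * 3489 * 21.0 = 79130.52 BTU/hr

79130.52 BTU/hr


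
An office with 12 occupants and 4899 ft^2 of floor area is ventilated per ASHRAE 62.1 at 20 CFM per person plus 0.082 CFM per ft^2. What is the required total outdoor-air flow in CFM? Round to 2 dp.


Total = 12*20 + 4899*0.082 = 641.72 CFM

641.72 CFM


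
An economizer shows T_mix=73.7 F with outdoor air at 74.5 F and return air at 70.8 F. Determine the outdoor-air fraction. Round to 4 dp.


frac = (73.7 - 70.8) / (74.5 - 70.8) = 0.7838

0.7838


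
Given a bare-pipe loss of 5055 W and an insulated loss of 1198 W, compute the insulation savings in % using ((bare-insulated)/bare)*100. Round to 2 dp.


Savings = ((5055-1198)/5055)*100 = 76.30 %

76.30 %


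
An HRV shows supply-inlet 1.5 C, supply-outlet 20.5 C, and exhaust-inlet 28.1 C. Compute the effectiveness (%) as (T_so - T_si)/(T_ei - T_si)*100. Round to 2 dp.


eff = (20.5-1.5)/(28.1-1.5)*100 = 71.43 %

71.43 %


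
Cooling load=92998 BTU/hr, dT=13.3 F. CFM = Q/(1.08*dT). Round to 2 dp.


CFM = 92998 / (1.08 * 13.3) = 6474.38

6474.38 CFM


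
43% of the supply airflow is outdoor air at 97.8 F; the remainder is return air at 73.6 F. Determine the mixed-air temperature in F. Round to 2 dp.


T_mix = 0.43*97.8 + 0.57*73.6 = 84.01 F

84.01 F


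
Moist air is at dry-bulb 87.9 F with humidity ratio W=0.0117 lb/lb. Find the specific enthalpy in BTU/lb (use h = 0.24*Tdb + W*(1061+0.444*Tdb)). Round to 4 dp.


h = 0.24*87.9 + 0.0117*(1061+0.444*87.9) = 33.9663 BTU/lb

33.9663 BTU/lb


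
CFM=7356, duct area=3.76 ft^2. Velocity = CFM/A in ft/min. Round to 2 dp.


V = 7356 / 3.76 = 1956.38 ft/min

1956.38 ft/min


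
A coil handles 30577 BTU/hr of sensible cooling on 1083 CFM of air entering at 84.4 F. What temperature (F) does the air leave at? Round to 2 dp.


dT = 30577/(1.08*1083) = 26.1422
T_leave = 84.4 - 26.1422 = 58.26 F

58.26 F


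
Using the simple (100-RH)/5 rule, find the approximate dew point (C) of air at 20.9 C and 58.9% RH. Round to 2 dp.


Td = 20.9 - (100-58.9)/5 = 12.68 C

12.68 C


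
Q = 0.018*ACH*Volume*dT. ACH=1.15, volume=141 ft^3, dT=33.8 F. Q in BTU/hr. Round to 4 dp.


Q = 0.018 * 1.15 * 141 * 33.8 = 98.6521 BTU/hr

98.6521 BTU/hr


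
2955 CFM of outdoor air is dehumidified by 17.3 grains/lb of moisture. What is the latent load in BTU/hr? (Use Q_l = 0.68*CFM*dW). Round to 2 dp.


Q = 0.68 * 2955 * 17.3 = 34762.62 BTU/hr

34762.62 BTU/hr


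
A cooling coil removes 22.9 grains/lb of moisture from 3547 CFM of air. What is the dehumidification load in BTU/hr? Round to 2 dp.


Q = 0.68 * 3547 * 22.9 = 55233.88 BTU/hr

55233.88 BTU/hr


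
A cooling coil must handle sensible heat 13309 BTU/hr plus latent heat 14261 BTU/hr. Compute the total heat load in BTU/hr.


Qt = 13309 + 14261 = 27570 BTU/hr

27570 BTU/hr


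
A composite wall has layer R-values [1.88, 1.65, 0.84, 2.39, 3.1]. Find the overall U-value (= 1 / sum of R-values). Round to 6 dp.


R_total = 1.88 + 1.65 + 0.84 + 2.39 + 3.1 = 9.86
U = 1/9.86 = 0.101420

0.101420


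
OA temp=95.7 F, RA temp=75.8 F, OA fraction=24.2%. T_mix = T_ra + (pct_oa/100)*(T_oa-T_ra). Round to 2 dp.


T_mix = 75.8 + (24.2/100)*(95.7-75.8) = 80.62 F

80.62 F


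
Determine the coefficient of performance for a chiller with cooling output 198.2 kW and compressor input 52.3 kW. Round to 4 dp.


COP = 198.2 / 52.3 = 3.7897

3.7897


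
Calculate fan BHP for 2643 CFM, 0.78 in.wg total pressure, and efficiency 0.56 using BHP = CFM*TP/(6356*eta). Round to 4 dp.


BHP = 2643 * 0.78 / (6356 * 0.56) = 0.5792 hp

0.5792 hp


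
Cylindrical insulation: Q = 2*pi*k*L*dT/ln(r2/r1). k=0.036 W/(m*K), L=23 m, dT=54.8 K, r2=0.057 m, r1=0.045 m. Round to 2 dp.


Q = 2*pi*0.036*23*54.8/ln(0.057/0.045) = 1206.05 W

1206.05 W


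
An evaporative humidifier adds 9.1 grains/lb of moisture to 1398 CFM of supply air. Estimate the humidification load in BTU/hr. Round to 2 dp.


Q = 0.68 * 1398 * 9.1 = 8650.82 BTU/hr

8650.82 BTU/hr


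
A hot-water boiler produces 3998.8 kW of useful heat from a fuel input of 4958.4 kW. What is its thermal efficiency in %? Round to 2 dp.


eta = (3998.8/4958.4)*100 = 80.65 %

80.65 %


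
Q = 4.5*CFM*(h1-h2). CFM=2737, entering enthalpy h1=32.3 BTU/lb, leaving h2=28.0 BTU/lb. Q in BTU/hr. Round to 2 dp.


Q = 4.5 * 2737 * (32.3 - 28.0) = 52960.95 BTU/hr

52960.95 BTU/hr


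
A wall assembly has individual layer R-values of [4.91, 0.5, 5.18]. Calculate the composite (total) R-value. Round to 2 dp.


R_total = 4.91 + 0.5 + 5.18 = 10.59

10.59
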